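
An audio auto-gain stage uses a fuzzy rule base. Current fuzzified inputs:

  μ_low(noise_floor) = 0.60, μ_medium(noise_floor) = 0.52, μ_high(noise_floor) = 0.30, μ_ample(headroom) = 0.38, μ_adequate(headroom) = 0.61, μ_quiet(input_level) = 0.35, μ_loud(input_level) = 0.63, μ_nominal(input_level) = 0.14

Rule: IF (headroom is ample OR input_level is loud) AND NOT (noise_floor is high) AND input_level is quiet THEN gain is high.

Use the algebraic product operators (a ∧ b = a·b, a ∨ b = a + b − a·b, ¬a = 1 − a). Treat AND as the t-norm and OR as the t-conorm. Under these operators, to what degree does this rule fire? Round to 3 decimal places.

0.189

firing strength: (ample=0.38 OR loud=0.63) = 0.7706; AND[a·b] with ¬high=1−0.30=0.70, quiet=0.35 → w = 0.1888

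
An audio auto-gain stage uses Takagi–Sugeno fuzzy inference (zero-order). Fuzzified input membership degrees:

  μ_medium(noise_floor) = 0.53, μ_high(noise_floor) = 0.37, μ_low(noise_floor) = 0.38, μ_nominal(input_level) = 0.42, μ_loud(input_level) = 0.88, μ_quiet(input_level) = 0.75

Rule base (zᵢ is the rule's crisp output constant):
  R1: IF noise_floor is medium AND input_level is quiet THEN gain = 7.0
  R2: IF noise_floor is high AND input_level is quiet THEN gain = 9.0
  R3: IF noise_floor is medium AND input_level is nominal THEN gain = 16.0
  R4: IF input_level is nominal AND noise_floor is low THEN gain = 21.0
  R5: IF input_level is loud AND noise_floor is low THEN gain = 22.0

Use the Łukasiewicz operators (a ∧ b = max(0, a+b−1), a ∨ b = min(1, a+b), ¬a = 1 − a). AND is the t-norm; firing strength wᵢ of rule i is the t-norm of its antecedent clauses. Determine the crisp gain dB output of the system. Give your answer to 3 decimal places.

R1 (z=7.0): medium=0.53, quiet=0.75; AND[max(0, a+b−1)] → w = 0.28
R2 (z=9.0): high=0.37, quiet=0.75; AND[max(0, a+b−1)] → w = 0.12
R3 (z=16.0): medium=0.53, nominal=0.42; AND[max(0, a+b−1)] → w = 0.00
R4 (z=21.0): nominal=0.42, low=0.38; AND[max(0, a+b−1)] → w = 0.00
R5 (z=22.0): loud=0.88, low=0.38; AND[max(0, a+b−1)] → w = 0.26
Weighted average = (0.28·7.0 + 0.12·9.0 + 0.00·16.0 + 0.00·21.0 + 0.26·22.0) / (0.28 + 0.12 + 0.00 + 0.00 + 0.26)
  = 8.7600 / 0.6600 = 13.273

13.273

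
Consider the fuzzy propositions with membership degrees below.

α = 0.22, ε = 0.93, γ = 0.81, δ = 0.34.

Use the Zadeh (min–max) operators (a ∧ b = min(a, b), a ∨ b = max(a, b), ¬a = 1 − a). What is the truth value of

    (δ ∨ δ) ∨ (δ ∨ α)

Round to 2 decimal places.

0.34

δ ∨ δ = max(a, b) on (0.34, 0.34) = 0.34
δ ∨ α = max(a, b) on (0.34, 0.22) = 0.34
(δ ∨ δ) ∨ (δ ∨ α) = max(a, b) on (0.34, 0.34) = 0.34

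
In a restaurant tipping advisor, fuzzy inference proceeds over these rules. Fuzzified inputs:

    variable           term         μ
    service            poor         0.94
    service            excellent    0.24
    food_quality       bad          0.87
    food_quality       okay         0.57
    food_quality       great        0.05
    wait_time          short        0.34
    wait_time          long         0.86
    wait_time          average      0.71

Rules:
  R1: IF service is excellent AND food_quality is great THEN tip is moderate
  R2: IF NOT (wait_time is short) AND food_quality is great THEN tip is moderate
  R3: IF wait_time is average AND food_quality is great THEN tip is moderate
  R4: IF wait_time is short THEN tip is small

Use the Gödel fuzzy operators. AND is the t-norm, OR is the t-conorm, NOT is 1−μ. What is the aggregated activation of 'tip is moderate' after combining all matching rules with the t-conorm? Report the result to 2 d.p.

0.05

R1: excellent=0.24, great=0.05; AND[min(a, b)] → w = 0.05
R2: ¬short=1−0.34=0.66, great=0.05; AND[min(a, b)] → w = 0.05
R3: average=0.71, great=0.05; AND[min(a, b)] → w = 0.05
R4: short=0.34 → w = 0.34
Rules with consequent 'moderate': {R1, R2, R3} → strengths 0.05, 0.05, 0.05
Aggregate via t-conorm [max(a, b)]: 0.05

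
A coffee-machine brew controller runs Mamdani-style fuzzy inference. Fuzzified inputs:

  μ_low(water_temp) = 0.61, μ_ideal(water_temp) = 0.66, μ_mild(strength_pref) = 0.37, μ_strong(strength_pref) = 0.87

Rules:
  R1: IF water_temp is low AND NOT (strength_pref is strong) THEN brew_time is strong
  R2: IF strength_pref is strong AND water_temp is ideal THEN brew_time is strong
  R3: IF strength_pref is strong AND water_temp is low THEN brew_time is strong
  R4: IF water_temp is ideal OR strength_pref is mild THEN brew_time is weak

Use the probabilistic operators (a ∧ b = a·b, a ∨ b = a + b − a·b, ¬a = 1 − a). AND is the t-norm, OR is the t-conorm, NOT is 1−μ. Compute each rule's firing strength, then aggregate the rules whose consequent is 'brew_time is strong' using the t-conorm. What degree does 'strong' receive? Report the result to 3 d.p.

0.816

R1: low=0.61, ¬strong=1−0.87=0.13; AND[a·b] → w = 0.0793
R2: strong=0.87, ideal=0.66; AND[a·b] → w = 0.5742
R3: strong=0.87, low=0.61; AND[a·b] → w = 0.5307
R4: ideal=0.66, mild=0.37; OR[a + b − a·b] → w = 0.7858
Rules with consequent 'strong': {R1, R2, R3} → strengths 0.0793, 0.5742, 0.5307
Aggregate via t-conorm [a + b − a·b]: 0.8160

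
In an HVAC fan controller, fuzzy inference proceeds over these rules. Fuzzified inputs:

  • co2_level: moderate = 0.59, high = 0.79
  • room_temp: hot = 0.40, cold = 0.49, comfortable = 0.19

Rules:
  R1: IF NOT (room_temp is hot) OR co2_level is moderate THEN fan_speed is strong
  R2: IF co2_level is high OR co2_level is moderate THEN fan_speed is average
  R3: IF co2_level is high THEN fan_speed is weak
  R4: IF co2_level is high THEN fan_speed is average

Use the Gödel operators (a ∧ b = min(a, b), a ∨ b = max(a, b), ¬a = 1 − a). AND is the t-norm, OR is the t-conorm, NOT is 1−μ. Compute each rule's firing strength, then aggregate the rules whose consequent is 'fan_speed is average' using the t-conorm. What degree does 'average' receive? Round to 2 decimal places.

0.79

R1: ¬hot=1−0.40=0.60, moderate=0.59; OR[max(a, b)] → w = 0.60
R2: high=0.79, moderate=0.59; OR[max(a, b)] → w = 0.79
R3: high=0.79 → w = 0.79
R4: high=0.79 → w = 0.79
Rules with consequent 'average': {R2, R4} → strengths 0.79, 0.79
Aggregate via t-conorm [max(a, b)]: 0.79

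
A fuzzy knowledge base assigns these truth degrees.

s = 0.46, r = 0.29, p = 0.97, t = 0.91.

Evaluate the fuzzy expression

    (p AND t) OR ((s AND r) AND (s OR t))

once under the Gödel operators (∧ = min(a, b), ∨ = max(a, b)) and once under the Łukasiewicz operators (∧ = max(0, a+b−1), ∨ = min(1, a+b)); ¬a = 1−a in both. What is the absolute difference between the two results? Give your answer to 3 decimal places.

0.030

Under Gödel:
  p AND t = min(a, b) on (0.97, 0.91) = 0.91
  s AND r = min(a, b) on (0.46, 0.29) = 0.29
  s OR t = max(a, b) on (0.46, 0.91) = 0.91
  (s AND r) AND (s OR t) = min(a, b) on (0.29, 0.91) = 0.29
  (p AND t) OR ((s AND r) AND (s OR t)) = max(a, b) on (0.91, 0.29) = 0.91
  → value = 0.9100
Under Łukasiewicz:
  p AND t = max(0, a+b−1) on (0.97, 0.91) = 0.88
  s AND r = max(0, a+b−1) on (0.46, 0.29) = 0.00
  s OR t = min(1, a+b) on (0.46, 0.91) = 1.00
  (s AND r) AND (s OR t) = max(0, a+b−1) on (0.00, 1.00) = 0.00
  (p AND t) OR ((s AND r) AND (s OR t)) = min(1, a+b) on (0.88, 0.00) = 0.88
  → value = 0.8800
|0.9100 − 0.8800| = 0.030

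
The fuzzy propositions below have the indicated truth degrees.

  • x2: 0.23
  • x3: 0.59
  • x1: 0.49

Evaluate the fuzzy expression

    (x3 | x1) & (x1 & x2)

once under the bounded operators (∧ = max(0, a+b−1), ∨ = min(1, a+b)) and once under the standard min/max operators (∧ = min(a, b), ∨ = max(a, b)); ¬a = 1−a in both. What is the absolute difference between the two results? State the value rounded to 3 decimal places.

Under bounded:
  x3 | x1 = min(1, a+b) on (0.59, 0.49) = 1.00
  x1 & x2 = max(0, a+b−1) on (0.49, 0.23) = 0.00
  (x3 | x1) & (x1 & x2) = max(0, a+b−1) on (1.00, 0.00) = 0.00
  → value = 0.0000
Under standard min/max:
  x3 | x1 = max(a, b) on (0.59, 0.49) = 0.59
  x1 & x2 = min(a, b) on (0.49, 0.23) = 0.23
  (x3 | x1) & (x1 & x2) = min(a, b) on (0.59, 0.23) = 0.23
  → value = 0.2300
|0.0000 − 0.2300| = 0.230

0.230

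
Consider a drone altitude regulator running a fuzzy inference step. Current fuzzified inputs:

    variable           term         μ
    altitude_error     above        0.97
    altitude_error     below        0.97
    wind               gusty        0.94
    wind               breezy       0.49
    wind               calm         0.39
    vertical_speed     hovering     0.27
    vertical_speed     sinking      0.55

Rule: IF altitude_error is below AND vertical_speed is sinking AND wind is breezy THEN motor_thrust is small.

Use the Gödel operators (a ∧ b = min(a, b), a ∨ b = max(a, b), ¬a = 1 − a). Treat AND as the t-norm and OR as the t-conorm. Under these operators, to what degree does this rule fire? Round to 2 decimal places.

0.49

firing strength: below=0.97, sinking=0.55, breezy=0.49; AND[min(a, b)] → w = 0.49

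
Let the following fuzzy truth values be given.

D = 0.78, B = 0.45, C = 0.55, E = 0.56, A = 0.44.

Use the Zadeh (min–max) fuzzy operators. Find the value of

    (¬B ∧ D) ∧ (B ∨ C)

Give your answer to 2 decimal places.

¬B = 1 − 0.45 = 0.55
¬B ∧ D = min(a, b) on (0.55, 0.78) = 0.55
B ∨ C = max(a, b) on (0.45, 0.55) = 0.55
(¬B ∧ D) ∧ (B ∨ C) = min(a, b) on (0.55, 0.55) = 0.55

0.55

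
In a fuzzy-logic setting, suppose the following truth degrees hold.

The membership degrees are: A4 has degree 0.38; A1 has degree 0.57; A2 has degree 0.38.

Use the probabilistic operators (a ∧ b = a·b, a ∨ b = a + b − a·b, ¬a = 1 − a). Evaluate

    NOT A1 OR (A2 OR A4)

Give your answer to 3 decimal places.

0.781

NOT A1 = 1 − 0.5700 = 0.4300
A2 OR A4 = a + b − a·b on (0.3800, 0.3800) = 0.6156
NOT A1 OR (A2 OR A4) = a + b − a·b on (0.4300, 0.6156) = 0.7809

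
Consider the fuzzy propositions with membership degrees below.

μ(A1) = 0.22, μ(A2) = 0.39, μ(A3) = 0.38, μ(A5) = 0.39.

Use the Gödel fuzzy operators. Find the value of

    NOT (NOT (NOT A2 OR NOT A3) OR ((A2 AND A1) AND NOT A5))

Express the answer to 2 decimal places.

0.62

NOT A2 = 1 − 0.39 = 0.61
NOT A3 = 1 − 0.38 = 0.62
NOT A2 OR NOT A3 = max(a, b) on (0.61, 0.62) = 0.62
NOT (NOT A2 OR NOT A3) = 1 − 0.62 = 0.38
A2 AND A1 = min(a, b) on (0.39, 0.22) = 0.22
NOT A5 = 1 − 0.39 = 0.61
(A2 AND A1) AND NOT A5 = min(a, b) on (0.22, 0.61) = 0.22
NOT (NOT A2 OR NOT A3) OR ((A2 AND A1) AND NOT A5) = max(a, b) on (0.38, 0.22) = 0.38
NOT (NOT (NOT A2 OR NOT A3) OR ((A2 AND A1) AND NOT A5)) = 1 − 0.38 = 0.62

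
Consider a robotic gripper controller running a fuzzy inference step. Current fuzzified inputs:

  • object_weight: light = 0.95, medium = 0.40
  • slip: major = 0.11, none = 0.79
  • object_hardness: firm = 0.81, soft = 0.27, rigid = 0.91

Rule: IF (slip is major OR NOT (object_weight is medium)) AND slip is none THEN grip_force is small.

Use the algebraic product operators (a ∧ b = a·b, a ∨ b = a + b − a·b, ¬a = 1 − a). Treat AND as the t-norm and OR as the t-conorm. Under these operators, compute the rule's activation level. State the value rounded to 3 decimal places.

0.509

firing strength: (major=0.11 OR ¬medium=1−0.40=0.60) = 0.6440; AND[a·b] with none=0.79 → w = 0.5088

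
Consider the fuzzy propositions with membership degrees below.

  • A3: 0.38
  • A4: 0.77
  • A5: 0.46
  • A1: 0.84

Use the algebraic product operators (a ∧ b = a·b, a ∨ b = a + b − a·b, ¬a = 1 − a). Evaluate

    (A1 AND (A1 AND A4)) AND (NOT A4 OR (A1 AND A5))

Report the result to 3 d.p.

A1 AND A4 = a·b on (0.8400, 0.7700) = 0.6468
A1 AND (A1 AND A4) = a·b on (0.8400, 0.6468) = 0.5433
NOT A4 = 1 − 0.7700 = 0.2300
A1 AND A5 = a·b on (0.8400, 0.4600) = 0.3864
NOT A4 OR (A1 AND A5) = a + b − a·b on (0.2300, 0.3864) = 0.5275
(A1 AND (A1 AND A4)) AND (NOT A4 OR (A1 AND A5)) = a·b on (0.5433, 0.5275) = 0.2866

0.287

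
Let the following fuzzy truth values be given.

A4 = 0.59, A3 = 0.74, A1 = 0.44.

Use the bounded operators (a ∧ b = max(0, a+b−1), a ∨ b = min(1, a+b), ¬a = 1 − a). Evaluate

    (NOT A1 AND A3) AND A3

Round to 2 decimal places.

NOT A1 = 1 − 0.44 = 0.56
NOT A1 AND A3 = max(0, a+b−1) on (0.56, 0.74) = 0.30
(NOT A1 AND A3) AND A3 = max(0, a+b−1) on (0.30, 0.74) = 0.04

0.04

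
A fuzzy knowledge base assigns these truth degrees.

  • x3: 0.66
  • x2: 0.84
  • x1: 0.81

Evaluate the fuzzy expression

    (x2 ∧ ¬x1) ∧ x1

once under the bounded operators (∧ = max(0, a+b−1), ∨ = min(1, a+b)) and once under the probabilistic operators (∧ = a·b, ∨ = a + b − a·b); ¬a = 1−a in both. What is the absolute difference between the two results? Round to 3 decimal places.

Under bounded:
  ¬x1 = 1 − 0.81 = 0.19
  x2 ∧ ¬x1 = max(0, a+b−1) on (0.84, 0.19) = 0.03
  (x2 ∧ ¬x1) ∧ x1 = max(0, a+b−1) on (0.03, 0.81) = 0.00
  → value = 0.0000
Under probabilistic:
  ¬x1 = 1 − 0.8100 = 0.1900
  x2 ∧ ¬x1 = a·b on (0.8400, 0.1900) = 0.1596
  (x2 ∧ ¬x1) ∧ x1 = a·b on (0.1596, 0.8100) = 0.1293
  → value = 0.1293
|0.0000 − 0.1293| = 0.129

0.129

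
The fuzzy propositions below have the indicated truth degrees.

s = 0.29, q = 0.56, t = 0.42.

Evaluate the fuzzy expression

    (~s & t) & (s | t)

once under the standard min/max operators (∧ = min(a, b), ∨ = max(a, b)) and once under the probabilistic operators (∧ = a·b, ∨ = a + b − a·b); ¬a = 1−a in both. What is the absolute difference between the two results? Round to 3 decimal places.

0.245

Under standard min/max:
  ~s = 1 − 0.29 = 0.71
  ~s & t = min(a, b) on (0.71, 0.42) = 0.42
  s | t = max(a, b) on (0.29, 0.42) = 0.42
  (~s & t) & (s | t) = min(a, b) on (0.42, 0.42) = 0.42
  → value = 0.4200
Under probabilistic:
  ~s = 1 − 0.2900 = 0.7100
  ~s & t = a·b on (0.7100, 0.4200) = 0.2982
  s | t = a + b − a·b on (0.2900, 0.4200) = 0.5882
  (~s & t) & (s | t) = a·b on (0.2982, 0.5882) = 0.1754
  → value = 0.1754
|0.4200 − 0.1754| = 0.245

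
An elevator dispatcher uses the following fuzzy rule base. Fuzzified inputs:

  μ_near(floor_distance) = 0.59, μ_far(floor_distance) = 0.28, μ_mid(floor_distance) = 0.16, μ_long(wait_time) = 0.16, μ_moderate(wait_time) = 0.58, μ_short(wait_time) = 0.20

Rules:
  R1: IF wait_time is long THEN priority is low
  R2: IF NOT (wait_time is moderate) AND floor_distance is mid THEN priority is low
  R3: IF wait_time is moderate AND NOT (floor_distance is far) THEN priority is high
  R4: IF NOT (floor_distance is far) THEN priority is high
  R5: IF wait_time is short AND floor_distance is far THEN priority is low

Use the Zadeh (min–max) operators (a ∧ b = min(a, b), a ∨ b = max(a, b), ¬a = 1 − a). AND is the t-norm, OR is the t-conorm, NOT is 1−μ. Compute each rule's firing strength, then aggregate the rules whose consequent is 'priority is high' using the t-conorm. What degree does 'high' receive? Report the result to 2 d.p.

0.72

R1: long=0.16 → w = 0.16
R2: ¬moderate=1−0.58=0.42, mid=0.16; AND[min(a, b)] → w = 0.16
R3: moderate=0.58, ¬far=1−0.28=0.72; AND[min(a, b)] → w = 0.58
R4: ¬far=1−0.28=0.72 → w = 0.72
R5: short=0.20, far=0.28; AND[min(a, b)] → w = 0.20
Rules with consequent 'high': {R3, R4} → strengths 0.58, 0.72
Aggregate via t-conorm [max(a, b)]: 0.72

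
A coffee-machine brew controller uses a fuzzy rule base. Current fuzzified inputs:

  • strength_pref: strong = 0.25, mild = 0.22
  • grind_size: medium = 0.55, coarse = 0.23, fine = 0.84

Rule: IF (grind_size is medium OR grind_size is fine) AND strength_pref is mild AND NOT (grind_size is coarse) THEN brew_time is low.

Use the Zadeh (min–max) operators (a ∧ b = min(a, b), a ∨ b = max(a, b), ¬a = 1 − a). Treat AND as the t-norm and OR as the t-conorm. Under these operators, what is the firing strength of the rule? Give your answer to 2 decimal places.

firing strength: (medium=0.55 OR fine=0.84) = 0.84; AND[min(a, b)] with mild=0.22, ¬coarse=1−0.23=0.77 → w = 0.22

0.22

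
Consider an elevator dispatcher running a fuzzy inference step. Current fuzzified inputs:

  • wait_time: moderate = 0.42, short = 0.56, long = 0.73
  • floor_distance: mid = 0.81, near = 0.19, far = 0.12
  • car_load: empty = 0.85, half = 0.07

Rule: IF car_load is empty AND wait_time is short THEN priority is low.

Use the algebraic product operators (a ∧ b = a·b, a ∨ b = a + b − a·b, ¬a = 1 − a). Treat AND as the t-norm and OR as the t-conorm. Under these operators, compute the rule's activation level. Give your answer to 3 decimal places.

firing strength: empty=0.85, short=0.56; AND[a·b] → w = 0.4760

0.476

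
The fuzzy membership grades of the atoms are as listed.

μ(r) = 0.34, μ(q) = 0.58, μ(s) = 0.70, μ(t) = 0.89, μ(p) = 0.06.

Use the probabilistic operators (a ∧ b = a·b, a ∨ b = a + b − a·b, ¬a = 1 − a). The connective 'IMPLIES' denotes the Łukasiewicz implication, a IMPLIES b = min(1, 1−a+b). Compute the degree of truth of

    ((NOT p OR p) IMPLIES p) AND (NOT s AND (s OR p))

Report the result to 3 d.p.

0.025

NOT p = 1 − 0.0600 = 0.9400
NOT p OR p = a + b − a·b on (0.9400, 0.0600) = 0.9436
(NOT p OR p) IMPLIES p  [Łukasiewicz: min(1, 1−a+b)] with a=0.9436, b=0.0600 → 0.1164
NOT s = 1 − 0.7000 = 0.3000
s OR p = a + b − a·b on (0.7000, 0.0600) = 0.7180
NOT s AND (s OR p) = a·b on (0.3000, 0.7180) = 0.2154
((NOT p OR p) IMPLIES p) AND (NOT s AND (s OR p)) = a·b on (0.1164, 0.2154) = 0.0251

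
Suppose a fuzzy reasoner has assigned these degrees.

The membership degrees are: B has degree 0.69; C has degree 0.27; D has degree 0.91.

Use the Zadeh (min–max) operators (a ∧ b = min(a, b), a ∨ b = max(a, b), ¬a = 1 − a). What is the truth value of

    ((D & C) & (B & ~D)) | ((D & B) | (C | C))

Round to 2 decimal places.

0.69

D & C = min(a, b) on (0.91, 0.27) = 0.27
~D = 1 − 0.91 = 0.09
B & ~D = min(a, b) on (0.69, 0.09) = 0.09
(D & C) & (B & ~D) = min(a, b) on (0.27, 0.09) = 0.09
D & B = min(a, b) on (0.91, 0.69) = 0.69
C | C = max(a, b) on (0.27, 0.27) = 0.27
(D & B) | (C | C) = max(a, b) on (0.69, 0.27) = 0.69
((D & C) & (B & ~D)) | ((D & B) | (C | C)) = max(a, b) on (0.09, 0.69) = 0.69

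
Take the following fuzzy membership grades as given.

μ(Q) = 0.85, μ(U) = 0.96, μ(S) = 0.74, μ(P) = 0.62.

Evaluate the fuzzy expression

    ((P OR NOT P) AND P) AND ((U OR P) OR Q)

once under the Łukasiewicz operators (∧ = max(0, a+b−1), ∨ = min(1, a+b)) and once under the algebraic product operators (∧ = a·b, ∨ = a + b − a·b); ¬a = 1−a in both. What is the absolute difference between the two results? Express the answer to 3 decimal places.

Under Łukasiewicz:
  NOT P = 1 − 0.62 = 0.38
  P OR NOT P = min(1, a+b) on (0.62, 0.38) = 1.00
  (P OR NOT P) AND P = max(0, a+b−1) on (1.00, 0.62) = 0.62
  U OR P = min(1, a+b) on (0.96, 0.62) = 1.00
  (U OR P) OR Q = min(1, a+b) on (1.00, 0.85) = 1.00
  ((P OR NOT P) AND P) AND ((U OR P) OR Q) = max(0, a+b−1) on (0.62, 1.00) = 0.62
  → value = 0.6200
Under algebraic product:
  NOT P = 1 − 0.6200 = 0.3800
  P OR NOT P = a + b − a·b on (0.6200, 0.3800) = 0.7644
  (P OR NOT P) AND P = a·b on (0.7644, 0.6200) = 0.4739
  U OR P = a + b − a·b on (0.9600, 0.6200) = 0.9848
  (U OR P) OR Q = a + b − a·b on (0.9848, 0.8500) = 0.9977
  ((P OR NOT P) AND P) AND ((U OR P) OR Q) = a·b on (0.4739, 0.9977) = 0.4728
  → value = 0.4728
|0.6200 − 0.4728| = 0.147

0.147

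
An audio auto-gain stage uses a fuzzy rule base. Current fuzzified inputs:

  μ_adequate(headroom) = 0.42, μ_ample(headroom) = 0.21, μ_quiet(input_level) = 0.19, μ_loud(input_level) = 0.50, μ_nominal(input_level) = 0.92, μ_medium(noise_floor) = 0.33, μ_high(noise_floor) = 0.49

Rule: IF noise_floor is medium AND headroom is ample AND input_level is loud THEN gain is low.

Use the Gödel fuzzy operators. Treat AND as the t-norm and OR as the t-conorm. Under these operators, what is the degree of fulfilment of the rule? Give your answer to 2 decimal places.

0.21

firing strength: medium=0.33, ample=0.21, loud=0.50; AND[min(a, b)] → w = 0.21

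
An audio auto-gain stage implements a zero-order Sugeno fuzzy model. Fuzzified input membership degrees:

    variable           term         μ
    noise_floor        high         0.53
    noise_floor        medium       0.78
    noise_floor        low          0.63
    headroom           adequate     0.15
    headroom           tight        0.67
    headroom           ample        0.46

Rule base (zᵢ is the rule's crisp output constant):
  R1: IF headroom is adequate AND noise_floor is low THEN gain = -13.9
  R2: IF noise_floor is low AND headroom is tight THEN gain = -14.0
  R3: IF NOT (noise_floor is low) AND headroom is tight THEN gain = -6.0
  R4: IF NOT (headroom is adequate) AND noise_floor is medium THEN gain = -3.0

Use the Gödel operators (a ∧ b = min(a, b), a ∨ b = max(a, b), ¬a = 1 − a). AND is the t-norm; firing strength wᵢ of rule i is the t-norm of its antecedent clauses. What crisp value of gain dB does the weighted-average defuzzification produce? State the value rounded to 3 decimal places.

-8.013

R1 (z=-13.9): adequate=0.15, low=0.63; AND[min(a, b)] → w = 0.15
R2 (z=-14.0): low=0.63, tight=0.67; AND[min(a, b)] → w = 0.63
R3 (z=-6.0): ¬low=1−0.63=0.37, tight=0.67; AND[min(a, b)] → w = 0.37
R4 (z=-3.0): ¬adequate=1−0.15=0.85, medium=0.78; AND[min(a, b)] → w = 0.78
Weighted average = (0.15·-13.9 + 0.63·-14.0 + 0.37·-6.0 + 0.78·-3.0) / (0.15 + 0.63 + 0.37 + 0.78)
  = -15.4650 / 1.9300 = -8.013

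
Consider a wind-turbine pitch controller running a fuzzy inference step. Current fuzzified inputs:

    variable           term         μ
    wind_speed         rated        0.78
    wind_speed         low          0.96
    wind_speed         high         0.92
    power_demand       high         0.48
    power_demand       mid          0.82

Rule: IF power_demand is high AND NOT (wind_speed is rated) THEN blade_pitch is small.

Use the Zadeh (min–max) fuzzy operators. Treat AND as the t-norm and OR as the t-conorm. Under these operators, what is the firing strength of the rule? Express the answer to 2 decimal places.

0.22

firing strength: high=0.48, ¬rated=1−0.78=0.22; AND[min(a, b)] → w = 0.22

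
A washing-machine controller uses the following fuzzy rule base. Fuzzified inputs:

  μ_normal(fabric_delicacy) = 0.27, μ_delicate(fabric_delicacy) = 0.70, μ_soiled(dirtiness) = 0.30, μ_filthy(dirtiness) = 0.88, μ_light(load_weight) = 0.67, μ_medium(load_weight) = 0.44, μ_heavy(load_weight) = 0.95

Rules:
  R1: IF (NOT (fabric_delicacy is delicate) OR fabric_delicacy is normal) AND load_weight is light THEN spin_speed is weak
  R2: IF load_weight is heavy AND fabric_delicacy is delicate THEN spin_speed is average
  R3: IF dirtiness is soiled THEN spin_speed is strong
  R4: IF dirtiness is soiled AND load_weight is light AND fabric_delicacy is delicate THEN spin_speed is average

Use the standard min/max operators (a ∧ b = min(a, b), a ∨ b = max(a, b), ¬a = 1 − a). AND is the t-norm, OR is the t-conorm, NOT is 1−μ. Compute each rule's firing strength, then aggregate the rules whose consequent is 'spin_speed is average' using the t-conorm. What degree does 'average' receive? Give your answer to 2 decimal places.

0.70

R1: (¬delicate=1−0.70=0.30 OR normal=0.27) = 0.30; AND[min(a, b)] with light=0.67 → w = 0.30
R2: heavy=0.95, delicate=0.70; AND[min(a, b)] → w = 0.70
R3: soiled=0.30 → w = 0.30
R4: soiled=0.30, light=0.67, delicate=0.70; AND[min(a, b)] → w = 0.30
Rules with consequent 'average': {R2, R4} → strengths 0.70, 0.30
Aggregate via t-conorm [max(a, b)]: 0.70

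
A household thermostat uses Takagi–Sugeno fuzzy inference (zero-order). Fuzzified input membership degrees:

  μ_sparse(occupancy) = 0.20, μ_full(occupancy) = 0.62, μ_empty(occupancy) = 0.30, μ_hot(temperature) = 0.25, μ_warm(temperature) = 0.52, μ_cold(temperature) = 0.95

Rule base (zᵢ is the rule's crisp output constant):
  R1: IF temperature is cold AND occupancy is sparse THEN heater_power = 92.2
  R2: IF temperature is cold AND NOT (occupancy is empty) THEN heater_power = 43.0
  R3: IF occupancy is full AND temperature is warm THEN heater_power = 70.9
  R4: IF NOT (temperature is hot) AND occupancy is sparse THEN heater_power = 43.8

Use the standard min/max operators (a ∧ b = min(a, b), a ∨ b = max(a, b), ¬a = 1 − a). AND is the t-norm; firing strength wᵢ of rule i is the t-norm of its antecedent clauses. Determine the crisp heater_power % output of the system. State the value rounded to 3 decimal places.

R1 (z=92.2): cold=0.95, sparse=0.20; AND[min(a, b)] → w = 0.20
R2 (z=43.0): cold=0.95, ¬empty=1−0.30=0.70; AND[min(a, b)] → w = 0.70
R3 (z=70.9): full=0.62, warm=0.52; AND[min(a, b)] → w = 0.52
R4 (z=43.8): ¬hot=1−0.25=0.75, sparse=0.20; AND[min(a, b)] → w = 0.20
Weighted average = (0.20·92.2 + 0.70·43.0 + 0.52·70.9 + 0.20·43.8) / (0.20 + 0.70 + 0.52 + 0.20)
  = 94.1680 / 1.6200 = 58.128

58.128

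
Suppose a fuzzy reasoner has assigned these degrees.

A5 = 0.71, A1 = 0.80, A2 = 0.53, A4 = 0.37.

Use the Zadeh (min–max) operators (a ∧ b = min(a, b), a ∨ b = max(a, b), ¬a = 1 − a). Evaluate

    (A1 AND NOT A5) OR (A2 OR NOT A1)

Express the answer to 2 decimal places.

0.53

NOT A5 = 1 − 0.71 = 0.29
A1 AND NOT A5 = min(a, b) on (0.80, 0.29) = 0.29
NOT A1 = 1 − 0.80 = 0.20
A2 OR NOT A1 = max(a, b) on (0.53, 0.20) = 0.53
(A1 AND NOT A5) OR (A2 OR NOT A1) = max(a, b) on (0.29, 0.53) = 0.53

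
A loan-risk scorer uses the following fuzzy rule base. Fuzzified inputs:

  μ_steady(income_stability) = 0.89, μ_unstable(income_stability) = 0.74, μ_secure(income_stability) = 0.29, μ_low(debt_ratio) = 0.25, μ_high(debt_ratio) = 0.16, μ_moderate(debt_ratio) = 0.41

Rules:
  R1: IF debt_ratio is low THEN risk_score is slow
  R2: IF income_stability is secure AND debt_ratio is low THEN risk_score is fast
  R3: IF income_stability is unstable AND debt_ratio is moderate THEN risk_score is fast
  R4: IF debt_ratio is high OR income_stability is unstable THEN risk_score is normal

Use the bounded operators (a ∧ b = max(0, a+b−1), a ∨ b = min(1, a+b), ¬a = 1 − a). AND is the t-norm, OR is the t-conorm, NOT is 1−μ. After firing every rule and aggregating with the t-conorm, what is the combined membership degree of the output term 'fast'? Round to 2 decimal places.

0.15

R1: low=0.25 → w = 0.25
R2: secure=0.29, low=0.25; AND[max(0, a+b−1)] → w = 0.00
R3: unstable=0.74, moderate=0.41; AND[max(0, a+b−1)] → w = 0.15
R4: high=0.16, unstable=0.74; OR[min(1, a+b)] → w = 0.90
Rules with consequent 'fast': {R2, R3} → strengths 0.00, 0.15
Aggregate via t-conorm [min(1, a+b)]: 0.15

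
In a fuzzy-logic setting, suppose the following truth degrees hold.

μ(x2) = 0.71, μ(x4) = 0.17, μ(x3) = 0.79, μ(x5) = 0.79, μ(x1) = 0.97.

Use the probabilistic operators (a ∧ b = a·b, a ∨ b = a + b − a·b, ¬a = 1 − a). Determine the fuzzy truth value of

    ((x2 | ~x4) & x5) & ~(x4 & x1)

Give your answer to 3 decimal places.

0.627

~x4 = 1 − 0.1700 = 0.8300
x2 | ~x4 = a + b − a·b on (0.7100, 0.8300) = 0.9507
(x2 | ~x4) & x5 = a·b on (0.9507, 0.7900) = 0.7511
x4 & x1 = a·b on (0.1700, 0.9700) = 0.1649
~(x4 & x1) = 1 − 0.1649 = 0.8351
((x2 | ~x4) & x5) & ~(x4 & x1) = a·b on (0.7511, 0.8351) = 0.6272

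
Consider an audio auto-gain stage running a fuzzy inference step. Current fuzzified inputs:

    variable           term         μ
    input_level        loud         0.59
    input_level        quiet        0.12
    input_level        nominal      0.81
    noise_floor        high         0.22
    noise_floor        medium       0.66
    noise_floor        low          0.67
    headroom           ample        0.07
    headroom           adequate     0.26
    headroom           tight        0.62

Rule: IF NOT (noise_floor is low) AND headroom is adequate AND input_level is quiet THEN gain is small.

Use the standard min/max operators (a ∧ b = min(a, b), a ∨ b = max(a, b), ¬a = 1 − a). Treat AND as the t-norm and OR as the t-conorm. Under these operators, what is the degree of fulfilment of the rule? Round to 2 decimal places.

firing strength: ¬low=1−0.67=0.33, adequate=0.26, quiet=0.12; AND[min(a, b)] → w = 0.12

0.12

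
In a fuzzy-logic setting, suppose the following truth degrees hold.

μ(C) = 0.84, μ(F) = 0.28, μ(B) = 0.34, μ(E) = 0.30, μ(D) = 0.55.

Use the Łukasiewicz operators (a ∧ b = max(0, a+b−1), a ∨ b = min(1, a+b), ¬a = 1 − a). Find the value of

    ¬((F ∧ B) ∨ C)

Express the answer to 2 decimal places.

F ∧ B = max(0, a+b−1) on (0.28, 0.34) = 0.00
(F ∧ B) ∨ C = min(1, a+b) on (0.00, 0.84) = 0.84
¬((F ∧ B) ∨ C) = 1 − 0.84 = 0.16

0.16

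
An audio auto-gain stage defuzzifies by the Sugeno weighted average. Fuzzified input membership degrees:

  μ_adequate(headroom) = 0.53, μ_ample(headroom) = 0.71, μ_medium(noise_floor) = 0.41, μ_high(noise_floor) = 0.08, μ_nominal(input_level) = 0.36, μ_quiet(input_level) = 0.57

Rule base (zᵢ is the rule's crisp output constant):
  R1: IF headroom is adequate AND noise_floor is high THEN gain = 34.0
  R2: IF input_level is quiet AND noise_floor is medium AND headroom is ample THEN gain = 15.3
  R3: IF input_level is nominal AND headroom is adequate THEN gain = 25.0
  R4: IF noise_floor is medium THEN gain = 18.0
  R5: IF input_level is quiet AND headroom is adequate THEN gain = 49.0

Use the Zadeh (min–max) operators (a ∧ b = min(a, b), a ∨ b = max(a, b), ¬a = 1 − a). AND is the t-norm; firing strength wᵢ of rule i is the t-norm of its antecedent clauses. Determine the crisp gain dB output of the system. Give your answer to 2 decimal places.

R1 (z=34.0): adequate=0.53, high=0.08; AND[min(a, b)] → w = 0.08
R2 (z=15.3): quiet=0.57, medium=0.41, ample=0.71; AND[min(a, b)] → w = 0.41
R3 (z=25.0): nominal=0.36, adequate=0.53; AND[min(a, b)] → w = 0.36
R4 (z=18.0): medium=0.41 → w = 0.41
R5 (z=49.0): quiet=0.57, adequate=0.53; AND[min(a, b)] → w = 0.53
Weighted average = (0.08·34.0 + 0.41·15.3 + 0.36·25.0 + 0.41·18.0 + 0.53·49.0) / (0.08 + 0.41 + 0.36 + 0.41 + 0.53)
  = 51.3430 / 1.7900 = 28.68

28.68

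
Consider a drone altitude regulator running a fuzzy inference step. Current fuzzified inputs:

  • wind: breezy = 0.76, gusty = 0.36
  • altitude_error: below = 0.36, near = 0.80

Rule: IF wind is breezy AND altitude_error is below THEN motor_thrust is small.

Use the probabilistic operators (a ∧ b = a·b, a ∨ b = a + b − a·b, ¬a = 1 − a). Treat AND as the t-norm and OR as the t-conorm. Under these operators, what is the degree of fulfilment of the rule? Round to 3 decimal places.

0.274

firing strength: breezy=0.76, below=0.36; AND[a·b] → w = 0.2736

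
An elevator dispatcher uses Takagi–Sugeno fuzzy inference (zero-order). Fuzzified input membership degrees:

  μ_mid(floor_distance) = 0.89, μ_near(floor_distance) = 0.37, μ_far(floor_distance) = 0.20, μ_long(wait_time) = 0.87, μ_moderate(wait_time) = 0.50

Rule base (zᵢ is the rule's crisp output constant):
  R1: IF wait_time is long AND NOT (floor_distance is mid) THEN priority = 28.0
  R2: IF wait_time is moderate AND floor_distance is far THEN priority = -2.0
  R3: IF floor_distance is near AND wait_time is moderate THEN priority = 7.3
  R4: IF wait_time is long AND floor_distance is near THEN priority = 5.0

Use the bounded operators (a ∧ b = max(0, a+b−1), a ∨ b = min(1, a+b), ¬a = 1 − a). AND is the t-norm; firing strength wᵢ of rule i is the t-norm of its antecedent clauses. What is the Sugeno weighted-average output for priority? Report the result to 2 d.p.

5.00

R1 (z=28.0): long=0.87, ¬mid=1−0.89=0.11; AND[max(0, a+b−1)] → w = 0.00
R2 (z=-2.0): moderate=0.50, far=0.20; AND[max(0, a+b−1)] → w = 0.00
R3 (z=7.3): near=0.37, moderate=0.50; AND[max(0, a+b−1)] → w = 0.00
R4 (z=5.0): long=0.87, near=0.37; AND[max(0, a+b−1)] → w = 0.24
Weighted average = (0.00·28.0 + 0.00·-2.0 + 0.00·7.3 + 0.24·5.0) / (0.00 + 0.00 + 0.00 + 0.24)
  = 1.2000 / 0.2400 = 5.00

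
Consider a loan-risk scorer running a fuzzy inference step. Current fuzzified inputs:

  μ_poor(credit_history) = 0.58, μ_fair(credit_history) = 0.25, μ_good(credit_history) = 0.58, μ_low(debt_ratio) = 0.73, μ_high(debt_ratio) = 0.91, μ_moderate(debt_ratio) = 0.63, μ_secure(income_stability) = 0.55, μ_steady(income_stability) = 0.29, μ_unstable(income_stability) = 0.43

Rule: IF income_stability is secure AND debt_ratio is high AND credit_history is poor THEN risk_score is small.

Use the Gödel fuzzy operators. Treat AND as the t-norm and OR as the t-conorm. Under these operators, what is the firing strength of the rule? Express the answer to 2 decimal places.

0.55

firing strength: secure=0.55, high=0.91, poor=0.58; AND[min(a, b)] → w = 0.55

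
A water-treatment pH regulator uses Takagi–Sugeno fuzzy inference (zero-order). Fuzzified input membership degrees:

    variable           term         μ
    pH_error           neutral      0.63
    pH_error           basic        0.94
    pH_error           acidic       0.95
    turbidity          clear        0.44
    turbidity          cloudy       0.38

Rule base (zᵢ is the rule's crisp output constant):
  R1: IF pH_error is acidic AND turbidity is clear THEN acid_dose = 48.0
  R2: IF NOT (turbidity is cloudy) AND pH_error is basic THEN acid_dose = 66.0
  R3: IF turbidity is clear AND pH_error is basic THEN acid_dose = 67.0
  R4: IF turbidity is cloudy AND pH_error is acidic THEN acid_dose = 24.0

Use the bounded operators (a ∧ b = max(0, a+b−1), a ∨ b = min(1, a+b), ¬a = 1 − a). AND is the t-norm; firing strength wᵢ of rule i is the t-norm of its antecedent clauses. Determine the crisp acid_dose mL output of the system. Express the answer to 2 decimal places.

R1 (z=48.0): acidic=0.95, clear=0.44; AND[max(0, a+b−1)] → w = 0.39
R2 (z=66.0): ¬cloudy=1−0.38=0.62, basic=0.94; AND[max(0, a+b−1)] → w = 0.56
R3 (z=67.0): clear=0.44, basic=0.94; AND[max(0, a+b−1)] → w = 0.38
R4 (z=24.0): cloudy=0.38, acidic=0.95; AND[max(0, a+b−1)] → w = 0.33
Weighted average = (0.39·48.0 + 0.56·66.0 + 0.38·67.0 + 0.33·24.0) / (0.39 + 0.56 + 0.38 + 0.33)
  = 89.0600 / 1.6600 = 53.65

53.65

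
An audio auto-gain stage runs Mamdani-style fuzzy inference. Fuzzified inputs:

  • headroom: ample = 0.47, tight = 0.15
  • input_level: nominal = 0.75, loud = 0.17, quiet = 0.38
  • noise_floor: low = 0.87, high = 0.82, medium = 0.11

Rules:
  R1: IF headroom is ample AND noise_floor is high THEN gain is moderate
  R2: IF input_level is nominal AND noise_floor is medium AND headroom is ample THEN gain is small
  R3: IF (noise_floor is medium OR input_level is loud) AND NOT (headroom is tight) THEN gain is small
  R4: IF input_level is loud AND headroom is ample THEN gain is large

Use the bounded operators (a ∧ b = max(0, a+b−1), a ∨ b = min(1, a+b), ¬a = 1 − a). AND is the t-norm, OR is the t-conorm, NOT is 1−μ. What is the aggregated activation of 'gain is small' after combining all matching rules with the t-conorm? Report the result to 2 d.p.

0.13

R1: ample=0.47, high=0.82; AND[max(0, a+b−1)] → w = 0.29
R2: nominal=0.75, medium=0.11, ample=0.47; AND[max(0, a+b−1)] → w = 0.00
R3: (medium=0.11 OR loud=0.17) = 0.28; AND[max(0, a+b−1)] with ¬tight=1−0.15=0.85 → w = 0.13
R4: loud=0.17, ample=0.47; AND[max(0, a+b−1)] → w = 0.00
Rules with consequent 'small': {R2, R3} → strengths 0.00, 0.13
Aggregate via t-conorm [min(1, a+b)]: 0.13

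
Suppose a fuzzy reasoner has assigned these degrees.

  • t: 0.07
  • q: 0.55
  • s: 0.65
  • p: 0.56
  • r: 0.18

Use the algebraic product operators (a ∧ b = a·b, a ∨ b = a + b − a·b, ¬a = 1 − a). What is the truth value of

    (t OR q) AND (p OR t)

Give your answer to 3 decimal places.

t OR q = a + b − a·b on (0.0700, 0.5500) = 0.5815
p OR t = a + b − a·b on (0.5600, 0.0700) = 0.5908
(t OR q) AND (p OR t) = a·b on (0.5815, 0.5908) = 0.3436

0.344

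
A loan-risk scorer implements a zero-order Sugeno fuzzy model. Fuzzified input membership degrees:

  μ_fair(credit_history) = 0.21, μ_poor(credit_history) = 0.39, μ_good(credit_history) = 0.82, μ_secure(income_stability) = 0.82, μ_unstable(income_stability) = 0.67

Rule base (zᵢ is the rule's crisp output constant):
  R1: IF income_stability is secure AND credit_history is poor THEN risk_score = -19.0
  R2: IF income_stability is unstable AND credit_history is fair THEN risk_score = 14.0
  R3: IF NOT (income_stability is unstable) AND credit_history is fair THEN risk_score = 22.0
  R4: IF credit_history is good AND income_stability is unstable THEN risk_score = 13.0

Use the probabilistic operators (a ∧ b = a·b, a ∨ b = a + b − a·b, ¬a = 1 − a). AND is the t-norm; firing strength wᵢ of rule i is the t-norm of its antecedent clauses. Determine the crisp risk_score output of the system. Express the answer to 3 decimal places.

4.226

R1 (z=-19.0): secure=0.82, poor=0.39; AND[a·b] → w = 0.3198
R2 (z=14.0): unstable=0.67, fair=0.21; AND[a·b] → w = 0.1407
R3 (z=22.0): ¬unstable=1−0.67=0.33, fair=0.21; AND[a·b] → w = 0.0693
R4 (z=13.0): good=0.82, unstable=0.67; AND[a·b] → w = 0.5494
Weighted average = (0.3198·-19.0 + 0.1407·14.0 + 0.0693·22.0 + 0.5494·13.0) / (0.3198 + 0.1407 + 0.0693 + 0.5494)
  = 4.5604 / 1.0792 = 4.226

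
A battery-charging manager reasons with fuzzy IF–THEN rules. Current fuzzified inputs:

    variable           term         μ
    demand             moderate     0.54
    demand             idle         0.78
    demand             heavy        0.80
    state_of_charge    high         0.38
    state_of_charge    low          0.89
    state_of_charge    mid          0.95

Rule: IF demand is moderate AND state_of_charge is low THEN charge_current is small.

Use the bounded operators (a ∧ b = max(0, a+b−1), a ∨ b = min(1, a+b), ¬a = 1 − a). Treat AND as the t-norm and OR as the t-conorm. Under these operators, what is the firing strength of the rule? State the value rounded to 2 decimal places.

0.43

firing strength: moderate=0.54, low=0.89; AND[max(0, a+b−1)] → w = 0.43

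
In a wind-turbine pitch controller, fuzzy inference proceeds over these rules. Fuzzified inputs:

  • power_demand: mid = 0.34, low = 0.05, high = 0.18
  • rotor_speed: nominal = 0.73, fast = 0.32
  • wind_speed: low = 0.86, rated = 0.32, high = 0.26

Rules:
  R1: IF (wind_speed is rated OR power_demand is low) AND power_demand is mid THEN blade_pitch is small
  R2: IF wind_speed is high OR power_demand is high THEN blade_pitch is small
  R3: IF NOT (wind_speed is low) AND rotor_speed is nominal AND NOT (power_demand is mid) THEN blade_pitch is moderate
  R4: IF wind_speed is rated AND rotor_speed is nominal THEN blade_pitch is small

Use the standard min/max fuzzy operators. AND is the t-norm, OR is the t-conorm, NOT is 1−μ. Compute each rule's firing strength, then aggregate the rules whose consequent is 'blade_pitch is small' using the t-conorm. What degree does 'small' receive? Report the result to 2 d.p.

R1: (rated=0.32 OR low=0.05) = 0.32; AND[min(a, b)] with mid=0.34 → w = 0.32
R2: high=0.26, high=0.18; OR[max(a, b)] → w = 0.26
R3: ¬low=1−0.86=0.14, nominal=0.73, ¬mid=1−0.34=0.66; AND[min(a, b)] → w = 0.14
R4: rated=0.32, nominal=0.73; AND[min(a, b)] → w = 0.32
Rules with consequent 'small': {R1, R2, R4} → strengths 0.32, 0.26, 0.32
Aggregate via t-conorm [max(a, b)]: 0.32

0.32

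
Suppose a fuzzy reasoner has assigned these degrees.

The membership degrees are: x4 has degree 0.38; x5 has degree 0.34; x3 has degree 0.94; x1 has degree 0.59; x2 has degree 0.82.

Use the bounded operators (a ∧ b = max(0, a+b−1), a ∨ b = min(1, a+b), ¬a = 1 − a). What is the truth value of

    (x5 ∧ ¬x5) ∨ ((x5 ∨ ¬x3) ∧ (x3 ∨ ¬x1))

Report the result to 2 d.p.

¬x5 = 1 − 0.34 = 0.66
x5 ∧ ¬x5 = max(0, a+b−1) on (0.34, 0.66) = 0.00
¬x3 = 1 − 0.94 = 0.06
x5 ∨ ¬x3 = min(1, a+b) on (0.34, 0.06) = 0.40
¬x1 = 1 − 0.59 = 0.41
x3 ∨ ¬x1 = min(1, a+b) on (0.94, 0.41) = 1.00
(x5 ∨ ¬x3) ∧ (x3 ∨ ¬x1) = max(0, a+b−1) on (0.40, 1.00) = 0.40
(x5 ∧ ¬x5) ∨ ((x5 ∨ ¬x3) ∧ (x3 ∨ ¬x1)) = min(1, a+b) on (0.00, 0.40) = 0.40

0.40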